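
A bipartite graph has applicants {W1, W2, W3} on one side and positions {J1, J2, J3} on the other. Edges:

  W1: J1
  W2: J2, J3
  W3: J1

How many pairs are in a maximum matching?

Unit-capacity flow: source→left, listed edges, right→sink; max matching = max flow.
Augmenting path W1→J1 (+1); matched 1.
Augmenting path W2→J2 (+1); matched 2.
No augmenting path remains; maximum matching = 2.
König certificate: {W2, J1} is a vertex cover of size 2 (every listed pair touches it), so no matching can be larger.

2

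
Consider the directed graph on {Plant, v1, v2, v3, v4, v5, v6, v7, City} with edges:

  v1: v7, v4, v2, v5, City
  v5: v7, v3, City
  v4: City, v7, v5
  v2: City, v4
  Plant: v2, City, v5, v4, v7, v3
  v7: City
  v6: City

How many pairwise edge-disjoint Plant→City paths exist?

5

Assign every edge capacity 1; by Menger, the answer equals the max flow.
Path Plant→City (+1); total 1.
Path Plant→v2→City (+1); total 2.
Path Plant→v4→City (+1); total 3.
Path Plant→v5→City (+1); total 4.
Path Plant→v7→City (+1); total 5.
No residual Plant→City path; max flow = 5.
Certifying cut of size 5: {Plant→City, Plant→v2, Plant→v4, Plant→v5, Plant→v7}.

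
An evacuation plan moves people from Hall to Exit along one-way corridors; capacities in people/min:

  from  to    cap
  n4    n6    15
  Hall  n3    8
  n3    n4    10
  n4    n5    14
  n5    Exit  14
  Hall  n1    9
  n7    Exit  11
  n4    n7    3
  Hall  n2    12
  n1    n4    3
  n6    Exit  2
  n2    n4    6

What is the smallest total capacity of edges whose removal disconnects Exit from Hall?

Augment Hall→n1→n4→n5→Exit: bottleneck 3, flow now 3.
Augment Hall→n2→n4→n5→Exit: bottleneck 6, flow now 9.
Augment Hall→n3→n4→n5→Exit: bottleneck 5, flow now 14.
Augment Hall→n3→n4→n6→Exit: bottleneck 2, flow now 16.
Augment Hall→n3→n4→n7→Exit: bottleneck 1, flow now 17.
No augmenting path remains; maximum flow = 17.
By max-flow min-cut, the minimum cut capacity equals the max flow.
In the residual graph, reachable from Hall: {Hall, n1, n2}.
Min-cut edges: Hall→n3 (8), n1→n4 (3), n2→n4 (6); capacity 8 + 3 + 6 = 17.

17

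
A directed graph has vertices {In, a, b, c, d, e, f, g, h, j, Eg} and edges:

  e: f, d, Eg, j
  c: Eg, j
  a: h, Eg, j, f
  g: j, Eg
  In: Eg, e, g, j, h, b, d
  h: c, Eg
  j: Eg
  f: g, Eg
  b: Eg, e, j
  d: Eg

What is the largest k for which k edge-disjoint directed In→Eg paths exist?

Assign every edge capacity 1; by Menger, the answer equals the max flow.
Path In→Eg (+1); total 1.
Path In→b→Eg (+1); total 2.
Path In→d→Eg (+1); total 3.
Path In→e→Eg (+1); total 4.
Path In→g→Eg (+1); total 5.
Path In→h→Eg (+1); total 6.
Path In→j→Eg (+1); total 7.
No residual In→Eg path; max flow = 7.
Certifying cut of size 7: {In→Eg, In→b, In→d, In→e, In→g, In→h, In→j}.

7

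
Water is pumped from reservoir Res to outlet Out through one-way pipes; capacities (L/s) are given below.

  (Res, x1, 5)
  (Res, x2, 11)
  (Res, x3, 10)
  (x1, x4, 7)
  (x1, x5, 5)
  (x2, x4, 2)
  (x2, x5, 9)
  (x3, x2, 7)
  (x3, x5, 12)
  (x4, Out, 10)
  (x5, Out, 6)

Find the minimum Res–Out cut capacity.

Augment Res→x1→x4→Out: bottleneck 5, flow now 5.
Augment Res→x2→x4→Out: bottleneck 2, flow now 7.
Augment Res→x2→x5→Out: bottleneck 6, flow now 13.
No augmenting path remains; maximum flow = 13.
By max-flow min-cut, the minimum cut capacity equals the max flow.
In the residual graph, reachable from Res: {Res, x2, x3, x5}.
Min-cut edges: Res→x1 (5), x2→x4 (2), x5→Out (6); capacity 5 + 2 + 6 = 13.

13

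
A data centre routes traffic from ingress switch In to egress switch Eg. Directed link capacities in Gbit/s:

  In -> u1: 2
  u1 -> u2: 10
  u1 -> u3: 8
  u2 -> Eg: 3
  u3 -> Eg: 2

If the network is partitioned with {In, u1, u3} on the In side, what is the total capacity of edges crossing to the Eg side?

Edges leaving {In, u1, u3}: u1→u2 (10), u3→Eg (2).
Cut capacity = 10 + 2 = 12.

12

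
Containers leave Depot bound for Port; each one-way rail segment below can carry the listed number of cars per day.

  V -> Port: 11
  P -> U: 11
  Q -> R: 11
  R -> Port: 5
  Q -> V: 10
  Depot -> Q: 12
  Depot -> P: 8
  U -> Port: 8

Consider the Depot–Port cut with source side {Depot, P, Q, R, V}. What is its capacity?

27

Edges leaving {Depot, P, Q, R, V}: P→U (11), R→Port (5), V→Port (11).
Cut capacity = 11 + 5 + 11 = 27.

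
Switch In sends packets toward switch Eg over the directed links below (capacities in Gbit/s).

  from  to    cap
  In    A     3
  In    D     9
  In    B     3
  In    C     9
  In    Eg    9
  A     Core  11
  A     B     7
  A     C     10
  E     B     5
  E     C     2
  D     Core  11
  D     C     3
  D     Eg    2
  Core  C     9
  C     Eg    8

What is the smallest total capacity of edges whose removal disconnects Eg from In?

19

Augment In→Eg: bottleneck 9, flow now 9.
Augment In→D→Eg: bottleneck 2, flow now 11.
Augment In→C→Eg: bottleneck 8, flow now 19.
No augmenting path remains; maximum flow = 19.
By max-flow min-cut, the minimum cut capacity equals the max flow.
In the residual graph, reachable from In: {In, A, D, Core, B, C}.
Min-cut edges: In→Eg (9), D→Eg (2), C→Eg (8); capacity 9 + 2 + 8 = 19.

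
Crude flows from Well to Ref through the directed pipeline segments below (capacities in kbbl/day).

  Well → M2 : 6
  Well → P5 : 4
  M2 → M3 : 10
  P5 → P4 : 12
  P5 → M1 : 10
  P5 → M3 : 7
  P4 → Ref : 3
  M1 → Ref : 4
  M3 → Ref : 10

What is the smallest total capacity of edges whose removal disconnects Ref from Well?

10

Augment Well→M2→M3→Ref: bottleneck 6, flow now 6.
Augment Well→P5→P4→Ref: bottleneck 3, flow now 9.
Augment Well→P5→M1→Ref: bottleneck 1, flow now 10.
No augmenting path remains; maximum flow = 10.
By max-flow min-cut, the minimum cut capacity equals the max flow.
In the residual graph, reachable from Well: {Well}.
Min-cut edges: Well→M2 (6), Well→P5 (4); capacity 6 + 4 = 10.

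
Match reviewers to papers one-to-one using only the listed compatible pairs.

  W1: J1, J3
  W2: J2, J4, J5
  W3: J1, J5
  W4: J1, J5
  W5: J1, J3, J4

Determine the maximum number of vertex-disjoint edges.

Unit-capacity flow: source→left, listed edges, right→sink; max matching = max flow.
Augmenting path W1→J1 (+1); matched 1.
Augmenting path W2→J2 (+1); matched 2.
Augmenting path W3→J5 (+1); matched 3.
Augmenting path W5→J3 (+1); matched 4.
Augmenting path W4→J1→W1→J3→W5→J4 (+1); matched 5.
No augmenting path remains; maximum matching = 5.
König certificate: {W1, W2, W3, W4, W5} is a vertex cover of size 5 (every listed pair touches it), so no matching can be larger.

5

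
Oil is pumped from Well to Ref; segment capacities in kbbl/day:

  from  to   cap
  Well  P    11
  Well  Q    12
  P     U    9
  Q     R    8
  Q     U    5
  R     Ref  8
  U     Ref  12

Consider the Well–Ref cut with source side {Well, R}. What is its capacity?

31

Edges leaving {Well, R}: Well→P (11), Well→Q (12), R→Ref (8).
Cut capacity = 11 + 12 + 8 = 31.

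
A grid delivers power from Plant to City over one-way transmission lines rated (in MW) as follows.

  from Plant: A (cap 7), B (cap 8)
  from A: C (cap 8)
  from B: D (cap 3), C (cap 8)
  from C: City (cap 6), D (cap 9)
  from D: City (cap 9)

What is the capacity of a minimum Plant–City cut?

Augment Plant→A→C→City: bottleneck 6, flow now 6.
Augment Plant→B→D→City: bottleneck 3, flow now 9.
Augment Plant→A→C→D→City: bottleneck 1, flow now 10.
Augment Plant→B→C→D→City: bottleneck 5, flow now 15.
No augmenting path remains; maximum flow = 15.
By max-flow min-cut, the minimum cut capacity equals the max flow.
In the residual graph, reachable from Plant: {Plant}.
Min-cut edges: Plant→A (7), Plant→B (8); capacity 7 + 8 = 15.

15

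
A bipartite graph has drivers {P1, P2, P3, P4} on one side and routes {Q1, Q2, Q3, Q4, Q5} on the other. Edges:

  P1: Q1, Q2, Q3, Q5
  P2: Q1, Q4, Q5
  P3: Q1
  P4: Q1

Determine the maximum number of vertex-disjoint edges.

3

Unit-capacity flow: source→left, listed edges, right→sink; max matching = max flow.
Augmenting path P1→Q1 (+1); matched 1.
Augmenting path P2→Q4 (+1); matched 2.
Augmenting path P3→Q1→P1→Q2 (+1); matched 3.
No augmenting path remains; maximum matching = 3.
König certificate: {P1, P2, Q1} is a vertex cover of size 3 (every listed pair touches it), so no matching can be larger.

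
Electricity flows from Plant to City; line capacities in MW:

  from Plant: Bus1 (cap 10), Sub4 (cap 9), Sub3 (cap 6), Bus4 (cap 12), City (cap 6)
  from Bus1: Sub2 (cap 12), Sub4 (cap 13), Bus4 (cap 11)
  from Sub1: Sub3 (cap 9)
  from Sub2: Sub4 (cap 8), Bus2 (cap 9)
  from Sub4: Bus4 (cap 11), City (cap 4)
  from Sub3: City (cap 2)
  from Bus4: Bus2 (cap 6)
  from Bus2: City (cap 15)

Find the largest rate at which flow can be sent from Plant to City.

Augment Plant→City: bottleneck 6, flow now 6.
Augment Plant→Sub4→City: bottleneck 4, flow now 10.
Augment Plant→Sub3→City: bottleneck 2, flow now 12.
Augment Plant→Bus4→Bus2→City: bottleneck 6, flow now 18.
Augment Plant→Bus1→Sub2→Bus2→City: bottleneck 9, flow now 27.
No augmenting path remains; maximum flow = 27.
In the residual graph, reachable from Plant: {Plant, Bus1, Sub2, Sub4, Sub3, Bus4}.
Min-cut edges: Plant→City (6), Sub2→Bus2 (9), Sub4→City (4), Sub3→City (2), Bus4→Bus2 (6); capacity 6 + 9 + 4 + 2 + 6 = 27.
This cut is saturated, so no flow can exceed 27.

27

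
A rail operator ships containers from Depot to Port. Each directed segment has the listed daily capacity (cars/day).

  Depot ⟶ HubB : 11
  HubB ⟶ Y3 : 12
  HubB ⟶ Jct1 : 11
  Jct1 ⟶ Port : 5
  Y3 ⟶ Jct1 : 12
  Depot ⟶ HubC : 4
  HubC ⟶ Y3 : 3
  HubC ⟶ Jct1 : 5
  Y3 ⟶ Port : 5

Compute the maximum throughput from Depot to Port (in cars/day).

10

Augment Depot→HubC→Jct1→Port: bottleneck 4, flow now 4.
Augment Depot→HubB→Jct1→Port: bottleneck 1, flow now 5.
Augment Depot→HubB→Y3→Port: bottleneck 5, flow now 10.
No augmenting path remains; maximum flow = 10.
In the residual graph, reachable from Depot: {Depot, HubC, HubB, Jct1, Y3}.
Min-cut edges: Jct1→Port (5), Y3→Port (5); capacity 5 + 5 = 10.
This cut is saturated, so no flow can exceed 10.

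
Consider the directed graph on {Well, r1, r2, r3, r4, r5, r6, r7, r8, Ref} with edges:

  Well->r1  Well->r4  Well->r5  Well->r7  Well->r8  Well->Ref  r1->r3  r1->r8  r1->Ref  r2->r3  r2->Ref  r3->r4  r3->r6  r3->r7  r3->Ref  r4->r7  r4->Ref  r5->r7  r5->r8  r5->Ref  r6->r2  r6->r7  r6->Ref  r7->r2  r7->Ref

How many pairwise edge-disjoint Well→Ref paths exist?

Assign every edge capacity 1; by Menger, the answer equals the max flow.
Path Well→Ref (+1); total 1.
Path Well→r1→Ref (+1); total 2.
Path Well→r4→Ref (+1); total 3.
Path Well→r5→Ref (+1); total 4.
Path Well→r7→Ref (+1); total 5.
No residual Well→Ref path; max flow = 5.
Certifying cut of size 5: {Well→Ref, Well→r1, Well→r4, Well→r5, Well→r7}.

5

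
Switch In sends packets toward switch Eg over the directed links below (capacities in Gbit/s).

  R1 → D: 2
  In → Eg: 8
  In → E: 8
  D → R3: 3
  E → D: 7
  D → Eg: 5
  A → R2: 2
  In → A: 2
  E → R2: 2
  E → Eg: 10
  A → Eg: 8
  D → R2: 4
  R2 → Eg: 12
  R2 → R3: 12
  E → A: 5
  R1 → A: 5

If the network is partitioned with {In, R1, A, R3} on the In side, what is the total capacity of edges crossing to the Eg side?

Edges leaving {In, R1, A, R3}: In→E (8), In→Eg (8), R1→D (2), A→R2 (2), A→Eg (8).
Cut capacity = 8 + 8 + 2 + 2 + 8 = 28.

28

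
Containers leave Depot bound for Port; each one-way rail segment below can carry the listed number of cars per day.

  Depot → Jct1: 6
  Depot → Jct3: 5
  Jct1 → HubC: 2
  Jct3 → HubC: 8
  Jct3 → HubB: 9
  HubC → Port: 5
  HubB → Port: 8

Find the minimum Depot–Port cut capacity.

7

Augment Depot→Jct1→HubC→Port: bottleneck 2, flow now 2.
Augment Depot→Jct3→HubC→Port: bottleneck 3, flow now 5.
Augment Depot→Jct3→HubB→Port: bottleneck 2, flow now 7.
No augmenting path remains; maximum flow = 7.
By max-flow min-cut, the minimum cut capacity equals the max flow.
In the residual graph, reachable from Depot: {Depot, Jct1}.
Min-cut edges: Depot→Jct3 (5), Jct1→HubC (2); capacity 5 + 2 = 7.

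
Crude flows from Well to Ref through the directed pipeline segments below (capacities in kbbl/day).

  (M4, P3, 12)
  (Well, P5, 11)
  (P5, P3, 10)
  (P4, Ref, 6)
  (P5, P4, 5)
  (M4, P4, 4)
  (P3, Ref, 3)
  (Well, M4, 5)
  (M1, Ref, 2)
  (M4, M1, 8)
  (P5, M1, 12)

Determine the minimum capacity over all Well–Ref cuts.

Augment Well→P5→M1→Ref: bottleneck 2, flow now 2.
Augment Well→P5→P3→Ref: bottleneck 3, flow now 5.
Augment Well→P5→P4→Ref: bottleneck 5, flow now 10.
Augment Well→M4→P4→Ref: bottleneck 1, flow now 11.
No augmenting path remains; maximum flow = 11.
By max-flow min-cut, the minimum cut capacity equals the max flow.
In the residual graph, reachable from Well: {Well, P5, M4, M1, P3, P4}.
Min-cut edges: M1→Ref (2), P3→Ref (3), P4→Ref (6); capacity 2 + 3 + 6 = 11.

11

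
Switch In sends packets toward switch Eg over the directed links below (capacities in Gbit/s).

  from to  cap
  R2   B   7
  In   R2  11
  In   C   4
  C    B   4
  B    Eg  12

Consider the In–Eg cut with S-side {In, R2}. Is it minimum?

Given cut capacity: 4 + 7 = 11.
Augment In→C→B→Eg: bottleneck 4, flow now 4.
Augment In→R2→B→Eg: bottleneck 7, flow now 11.
No augmenting path remains; maximum flow = 11.
Cut capacity 11 equals the max flow, so it is a minimum cut.

Yes — it is a minimum cut (capacity 11).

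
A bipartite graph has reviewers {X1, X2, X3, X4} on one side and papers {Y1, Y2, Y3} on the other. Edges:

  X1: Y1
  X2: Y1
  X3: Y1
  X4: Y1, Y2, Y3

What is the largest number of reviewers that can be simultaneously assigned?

Unit-capacity flow: source→left, listed edges, right→sink; max matching = max flow.
Augmenting path X1→Y1 (+1); matched 1.
Augmenting path X4→Y2 (+1); matched 2.
No augmenting path remains; maximum matching = 2.
König certificate: {X4, Y1} is a vertex cover of size 2 (every listed pair touches it), so no matching can be larger.

2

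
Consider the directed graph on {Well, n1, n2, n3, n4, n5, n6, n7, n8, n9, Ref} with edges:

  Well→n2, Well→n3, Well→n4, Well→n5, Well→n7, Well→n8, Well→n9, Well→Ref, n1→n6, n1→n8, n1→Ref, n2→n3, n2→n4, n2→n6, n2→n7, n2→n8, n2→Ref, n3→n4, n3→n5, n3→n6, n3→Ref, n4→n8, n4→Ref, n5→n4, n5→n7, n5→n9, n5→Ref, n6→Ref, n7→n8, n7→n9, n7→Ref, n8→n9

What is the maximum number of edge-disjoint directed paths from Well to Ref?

6

Assign every edge capacity 1; by Menger, the answer equals the max flow.
Path Well→Ref (+1); total 1.
Path Well→n2→Ref (+1); total 2.
Path Well→n3→Ref (+1); total 3.
Path Well→n4→Ref (+1); total 4.
Path Well→n5→Ref (+1); total 5.
Path Well→n7→Ref (+1); total 6.
No residual Well→Ref path; max flow = 6.
Certifying cut of size 6: {Well→Ref, Well→n2, Well→n3, Well→n4, Well→n5, Well→n7}.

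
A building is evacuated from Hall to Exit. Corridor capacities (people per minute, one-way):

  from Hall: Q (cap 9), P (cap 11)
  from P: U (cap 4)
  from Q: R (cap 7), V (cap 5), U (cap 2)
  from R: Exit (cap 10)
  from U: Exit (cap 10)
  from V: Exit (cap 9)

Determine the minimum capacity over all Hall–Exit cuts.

13

Augment Hall→P→U→Exit: bottleneck 4, flow now 4.
Augment Hall→Q→R→Exit: bottleneck 7, flow now 11.
Augment Hall→Q→U→Exit: bottleneck 2, flow now 13.
No augmenting path remains; maximum flow = 13.
By max-flow min-cut, the minimum cut capacity equals the max flow.
In the residual graph, reachable from Hall: {Hall, P}.
Min-cut edges: Hall→Q (9), P→U (4); capacity 9 + 4 = 13.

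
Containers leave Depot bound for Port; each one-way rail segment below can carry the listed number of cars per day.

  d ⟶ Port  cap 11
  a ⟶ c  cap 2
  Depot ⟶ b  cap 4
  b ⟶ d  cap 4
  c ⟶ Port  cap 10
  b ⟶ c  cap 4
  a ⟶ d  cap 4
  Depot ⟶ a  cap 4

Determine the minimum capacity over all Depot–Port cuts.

8

Augment Depot→a→c→Port: bottleneck 2, flow now 2.
Augment Depot→a→d→Port: bottleneck 2, flow now 4.
Augment Depot→b→c→Port: bottleneck 4, flow now 8.
No augmenting path remains; maximum flow = 8.
By max-flow min-cut, the minimum cut capacity equals the max flow.
In the residual graph, reachable from Depot: {Depot}.
Min-cut edges: Depot→a (4), Depot→b (4); capacity 4 + 4 = 8.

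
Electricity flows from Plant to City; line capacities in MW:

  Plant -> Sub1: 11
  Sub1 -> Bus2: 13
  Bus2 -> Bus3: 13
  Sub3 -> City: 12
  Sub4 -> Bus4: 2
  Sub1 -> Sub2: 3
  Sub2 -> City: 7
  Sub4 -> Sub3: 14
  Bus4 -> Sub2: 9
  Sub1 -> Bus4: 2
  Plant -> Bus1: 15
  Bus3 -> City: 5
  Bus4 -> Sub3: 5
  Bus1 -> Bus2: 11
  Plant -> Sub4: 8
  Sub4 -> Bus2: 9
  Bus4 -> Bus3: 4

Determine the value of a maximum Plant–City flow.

18

Augment Plant→Sub4→Sub3→City: bottleneck 8, flow now 8.
Augment Plant→Sub1→Sub2→City: bottleneck 3, flow now 11.
Augment Plant→Bus1→Bus2→Bus3→City: bottleneck 5, flow now 16.
Augment Plant→Sub1→Bus4→Sub3→City: bottleneck 2, flow now 18.
No augmenting path remains; maximum flow = 18.
In the residual graph, reachable from Plant: {Plant, Bus1, Sub1, Bus2, Bus3}.
Min-cut edges: Plant→Sub4 (8), Sub1→Bus4 (2), Sub1→Sub2 (3), Bus3→City (5); capacity 8 + 2 + 3 + 5 = 18.
This cut is saturated, so no flow can exceed 18.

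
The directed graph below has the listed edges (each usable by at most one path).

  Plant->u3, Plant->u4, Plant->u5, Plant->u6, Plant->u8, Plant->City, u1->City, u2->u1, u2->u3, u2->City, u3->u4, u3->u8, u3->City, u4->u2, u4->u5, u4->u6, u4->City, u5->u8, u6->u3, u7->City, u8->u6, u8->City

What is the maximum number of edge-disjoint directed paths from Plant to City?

Assign every edge capacity 1; by Menger, the answer equals the max flow.
Path Plant→City (+1); total 1.
Path Plant→u3→City (+1); total 2.
Path Plant→u4→City (+1); total 3.
Path Plant→u8→City (+1); total 4.
Path Plant→u6→u3→u4→u2→City (+1); total 5.
No residual Plant→City path; max flow = 5.
Certifying cut of size 5: {Plant→City, Plant→u3, Plant→u4, u6→u3, u8→City}.

5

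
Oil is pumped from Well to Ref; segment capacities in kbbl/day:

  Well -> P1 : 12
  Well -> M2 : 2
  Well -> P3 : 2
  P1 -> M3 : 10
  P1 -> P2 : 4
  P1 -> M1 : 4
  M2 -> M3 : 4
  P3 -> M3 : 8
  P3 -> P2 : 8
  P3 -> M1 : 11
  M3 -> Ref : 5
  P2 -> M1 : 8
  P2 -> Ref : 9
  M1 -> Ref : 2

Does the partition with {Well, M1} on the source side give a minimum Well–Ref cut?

Given cut capacity: 12 + 2 + 2 + 2 = 18.
Augment Well→P1→M3→Ref: bottleneck 5, flow now 5.
Augment Well→P1→P2→Ref: bottleneck 4, flow now 9.
Augment Well→P1→M1→Ref: bottleneck 2, flow now 11.
Augment Well→P3→P2→Ref: bottleneck 2, flow now 13.
No augmenting path remains; maximum flow = 13.
In the residual graph, reachable from Well: {Well, P1, M2, M3, M1}.
Min-cut edges: Well→P3 (2), P1→P2 (4), M3→Ref (5), M1→Ref (2); capacity 2 + 4 + 5 + 2 = 13.
Cut capacity 18 exceeds the max flow 13, so it is not minimum.

No — its capacity is 18, but the minimum cut has capacity 13.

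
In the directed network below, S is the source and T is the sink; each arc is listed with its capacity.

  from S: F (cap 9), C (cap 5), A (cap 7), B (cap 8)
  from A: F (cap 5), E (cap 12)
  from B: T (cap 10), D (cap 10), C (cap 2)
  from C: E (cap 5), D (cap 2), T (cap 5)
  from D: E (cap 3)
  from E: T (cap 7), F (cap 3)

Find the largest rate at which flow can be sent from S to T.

20

Augment S→B→T: bottleneck 8, flow now 8.
Augment S→C→T: bottleneck 5, flow now 13.
Augment S→A→E→T: bottleneck 7, flow now 20.
No augmenting path remains; maximum flow = 20.
In the residual graph, reachable from S: {S, F}.
Min-cut edges: S→A (7), S→B (8), S→C (5); capacity 7 + 8 + 5 = 20.
This cut is saturated, so no flow can exceed 20.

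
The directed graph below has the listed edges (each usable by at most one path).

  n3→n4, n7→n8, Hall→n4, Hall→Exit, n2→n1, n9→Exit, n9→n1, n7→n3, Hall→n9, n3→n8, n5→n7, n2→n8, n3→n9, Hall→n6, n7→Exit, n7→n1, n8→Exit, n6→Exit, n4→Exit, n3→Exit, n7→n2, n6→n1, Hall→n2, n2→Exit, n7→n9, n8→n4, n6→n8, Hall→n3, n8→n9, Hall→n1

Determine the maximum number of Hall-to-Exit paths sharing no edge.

6

Assign every edge capacity 1; by Menger, the answer equals the max flow.
Path Hall→Exit (+1); total 1.
Path Hall→n2→Exit (+1); total 2.
Path Hall→n3→Exit (+1); total 3.
Path Hall→n4→Exit (+1); total 4.
Path Hall→n6→Exit (+1); total 5.
Path Hall→n9→Exit (+1); total 6.
No residual Hall→Exit path; max flow = 6.
Certifying cut of size 6: {Hall→Exit, Hall→n2, Hall→n3, Hall→n4, Hall→n6, Hall→n9}.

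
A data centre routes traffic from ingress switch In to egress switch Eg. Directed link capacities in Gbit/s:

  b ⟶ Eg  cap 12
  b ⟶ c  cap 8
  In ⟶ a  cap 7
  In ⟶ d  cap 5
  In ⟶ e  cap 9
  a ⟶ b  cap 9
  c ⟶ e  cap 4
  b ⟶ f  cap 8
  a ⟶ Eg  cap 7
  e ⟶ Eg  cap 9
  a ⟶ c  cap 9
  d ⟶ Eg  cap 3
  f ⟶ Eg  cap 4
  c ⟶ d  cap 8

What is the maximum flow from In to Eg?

19

Augment In→a→Eg: bottleneck 7, flow now 7.
Augment In→d→Eg: bottleneck 3, flow now 10.
Augment In→e→Eg: bottleneck 9, flow now 19.
No augmenting path remains; maximum flow = 19.
In the residual graph, reachable from In: {In, d}.
Min-cut edges: In→a (7), In→e (9), d→Eg (3); capacity 7 + 9 + 3 = 19.
This cut is saturated, so no flow can exceed 19.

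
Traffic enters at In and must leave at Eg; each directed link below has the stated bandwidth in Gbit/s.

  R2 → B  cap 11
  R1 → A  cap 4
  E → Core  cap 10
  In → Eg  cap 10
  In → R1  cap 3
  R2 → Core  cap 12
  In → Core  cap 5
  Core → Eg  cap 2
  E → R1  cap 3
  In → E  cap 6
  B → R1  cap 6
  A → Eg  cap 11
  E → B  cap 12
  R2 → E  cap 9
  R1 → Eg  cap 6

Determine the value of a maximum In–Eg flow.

Augment In→Eg: bottleneck 10, flow now 10.
Augment In→R1→Eg: bottleneck 3, flow now 13.
Augment In→Core→Eg: bottleneck 2, flow now 15.
Augment In→E→R1→Eg: bottleneck 3, flow now 18.
Augment In→E→B→R1→A→Eg: bottleneck 3, flow now 21.
No augmenting path remains; maximum flow = 21.
In the residual graph, reachable from In: {In, Core}.
Min-cut edges: In→E (6), In→R1 (3), In→Eg (10), Core→Eg (2); capacity 6 + 3 + 10 + 2 = 21.
This cut is saturated, so no flow can exceed 21.

21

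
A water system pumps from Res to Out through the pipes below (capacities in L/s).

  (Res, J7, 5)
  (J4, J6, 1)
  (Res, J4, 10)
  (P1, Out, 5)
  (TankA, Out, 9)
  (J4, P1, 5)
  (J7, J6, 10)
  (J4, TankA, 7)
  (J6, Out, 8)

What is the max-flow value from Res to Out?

15

Augment Res→J7→J6→Out: bottleneck 5, flow now 5.
Augment Res→J4→P1→Out: bottleneck 5, flow now 10.
Augment Res→J4→J6→Out: bottleneck 1, flow now 11.
Augment Res→J4→TankA→Out: bottleneck 4, flow now 15.
No augmenting path remains; maximum flow = 15.
In the residual graph, reachable from Res: {Res}.
Min-cut edges: Res→J7 (5), Res→J4 (10); capacity 5 + 10 = 15.
This cut is saturated, so no flow can exceed 15.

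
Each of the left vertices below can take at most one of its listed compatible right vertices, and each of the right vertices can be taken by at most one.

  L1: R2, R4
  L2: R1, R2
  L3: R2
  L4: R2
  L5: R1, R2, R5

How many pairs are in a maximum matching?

4

Unit-capacity flow: source→left, listed edges, right→sink; max matching = max flow.
Augmenting path L1→R2 (+1); matched 1.
Augmenting path L2→R1 (+1); matched 2.
Augmenting path L5→R5 (+1); matched 3.
Augmenting path L3→R2→L1→R4 (+1); matched 4.
No augmenting path remains; maximum matching = 4.
König certificate: {L1, L2, L5, R2} is a vertex cover of size 4 (every listed pair touches it), so no matching can be larger.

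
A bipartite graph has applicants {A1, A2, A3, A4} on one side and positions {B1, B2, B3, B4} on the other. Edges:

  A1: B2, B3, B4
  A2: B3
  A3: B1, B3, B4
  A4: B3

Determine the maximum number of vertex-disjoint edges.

3

Unit-capacity flow: source→left, listed edges, right→sink; max matching = max flow.
Augmenting path A1→B2 (+1); matched 1.
Augmenting path A2→B3 (+1); matched 2.
Augmenting path A3→B1 (+1); matched 3.
No augmenting path remains; maximum matching = 3.
König certificate: {A1, A3, B3} is a vertex cover of size 3 (every listed pair touches it), so no matching can be larger.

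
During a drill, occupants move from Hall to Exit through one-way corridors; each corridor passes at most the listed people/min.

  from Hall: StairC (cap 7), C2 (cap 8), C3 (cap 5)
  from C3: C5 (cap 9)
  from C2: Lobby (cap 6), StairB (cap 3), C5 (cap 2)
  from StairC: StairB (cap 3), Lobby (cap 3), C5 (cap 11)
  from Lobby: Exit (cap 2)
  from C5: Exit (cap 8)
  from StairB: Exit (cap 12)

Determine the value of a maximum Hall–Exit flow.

16

Augment Hall→C3→C5→Exit: bottleneck 5, flow now 5.
Augment Hall→C2→Lobby→Exit: bottleneck 2, flow now 7.
Augment Hall→C2→C5→Exit: bottleneck 2, flow now 9.
Augment Hall→C2→StairB→Exit: bottleneck 3, flow now 12.
Augment Hall→StairC→C5→Exit: bottleneck 1, flow now 13.
Augment Hall→StairC→StairB→Exit: bottleneck 3, flow now 16.
No augmenting path remains; maximum flow = 16.
In the residual graph, reachable from Hall: {Hall, C3, C2, StairC, Lobby, C5}.
Min-cut edges: C2→StairB (3), StairC→StairB (3), Lobby→Exit (2), C5→Exit (8); capacity 3 + 3 + 2 + 8 = 16.
This cut is saturated, so no flow can exceed 16.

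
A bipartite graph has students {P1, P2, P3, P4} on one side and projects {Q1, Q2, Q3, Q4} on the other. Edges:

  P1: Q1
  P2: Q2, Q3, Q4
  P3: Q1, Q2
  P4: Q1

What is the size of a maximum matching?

3

Unit-capacity flow: source→left, listed edges, right→sink; max matching = max flow.
Augmenting path P1→Q1 (+1); matched 1.
Augmenting path P2→Q2 (+1); matched 2.
Augmenting path P3→Q2→P2→Q3 (+1); matched 3.
No augmenting path remains; maximum matching = 3.
König certificate: {P2, P3, Q1} is a vertex cover of size 3 (every listed pair touches it), so no matching can be larger.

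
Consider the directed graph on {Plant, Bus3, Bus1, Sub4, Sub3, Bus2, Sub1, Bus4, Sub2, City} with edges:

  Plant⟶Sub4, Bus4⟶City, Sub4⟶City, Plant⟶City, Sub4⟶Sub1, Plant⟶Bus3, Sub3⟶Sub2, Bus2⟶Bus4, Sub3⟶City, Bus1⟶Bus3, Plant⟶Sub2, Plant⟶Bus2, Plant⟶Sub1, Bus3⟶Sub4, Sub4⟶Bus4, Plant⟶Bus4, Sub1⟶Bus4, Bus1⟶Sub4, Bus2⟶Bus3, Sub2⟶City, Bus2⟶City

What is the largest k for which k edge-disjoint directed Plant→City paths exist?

Assign every edge capacity 1; by Menger, the answer equals the max flow.
Path Plant→City (+1); total 1.
Path Plant→Sub4→City (+1); total 2.
Path Plant→Bus2→City (+1); total 3.
Path Plant→Bus4→City (+1); total 4.
Path Plant→Sub2→City (+1); total 5.
No residual Plant→City path; max flow = 5.
Certifying cut of size 5: {Bus4→City, Plant→Bus2, Plant→City, Plant→Sub2, Sub4→City}.

5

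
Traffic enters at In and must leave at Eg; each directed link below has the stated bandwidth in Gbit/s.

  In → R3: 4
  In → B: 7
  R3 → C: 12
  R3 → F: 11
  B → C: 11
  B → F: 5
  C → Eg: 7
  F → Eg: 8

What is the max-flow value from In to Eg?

11

Augment In→R3→C→Eg: bottleneck 4, flow now 4.
Augment In→B→C→Eg: bottleneck 3, flow now 7.
Augment In→B→F→Eg: bottleneck 4, flow now 11.
No augmenting path remains; maximum flow = 11.
In the residual graph, reachable from In: {In}.
Min-cut edges: In→R3 (4), In→B (7); capacity 4 + 7 = 11.
This cut is saturated, so no flow can exceed 11.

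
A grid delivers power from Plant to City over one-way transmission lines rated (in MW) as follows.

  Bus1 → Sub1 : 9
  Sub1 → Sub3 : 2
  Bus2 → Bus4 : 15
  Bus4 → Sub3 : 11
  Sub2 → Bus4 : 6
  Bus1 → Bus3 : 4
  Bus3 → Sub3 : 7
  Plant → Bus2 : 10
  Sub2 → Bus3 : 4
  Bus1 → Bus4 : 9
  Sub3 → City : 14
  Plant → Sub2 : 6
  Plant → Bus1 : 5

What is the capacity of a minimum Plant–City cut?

14

Augment Plant→Sub2→Bus3→Sub3→City: bottleneck 4, flow now 4.
Augment Plant→Sub2→Bus4→Sub3→City: bottleneck 2, flow now 6.
Augment Plant→Bus1→Bus3→Sub3→City: bottleneck 3, flow now 9.
Augment Plant→Bus1→Bus4→Sub3→City: bottleneck 2, flow now 11.
Augment Plant→Bus2→Bus4→Sub3→City: bottleneck 3, flow now 14.
No augmenting path remains; maximum flow = 14.
By max-flow min-cut, the minimum cut capacity equals the max flow.
In the residual graph, reachable from Plant: {Plant, Sub2, Bus1, Bus2, Bus3, Bus4, Sub1, Sub3}.
Min-cut edges: Sub3→City (14); capacity 14 = 14.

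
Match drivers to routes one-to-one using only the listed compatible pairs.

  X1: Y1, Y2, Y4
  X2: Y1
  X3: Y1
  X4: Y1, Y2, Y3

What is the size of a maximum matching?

Unit-capacity flow: source→left, listed edges, right→sink; max matching = max flow.
Augmenting path X1→Y1 (+1); matched 1.
Augmenting path X4→Y2 (+1); matched 2.
Augmenting path X2→Y1→X1→Y4 (+1); matched 3.
No augmenting path remains; maximum matching = 3.
König certificate: {X1, X4, Y1} is a vertex cover of size 3 (every listed pair touches it), so no matching can be larger.

3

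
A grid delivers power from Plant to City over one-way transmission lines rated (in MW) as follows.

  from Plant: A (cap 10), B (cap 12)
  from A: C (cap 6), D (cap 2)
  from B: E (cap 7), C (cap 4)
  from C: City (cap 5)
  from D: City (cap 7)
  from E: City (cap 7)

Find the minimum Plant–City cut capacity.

14

Augment Plant→A→C→City: bottleneck 5, flow now 5.
Augment Plant→A→D→City: bottleneck 2, flow now 7.
Augment Plant→B→E→City: bottleneck 7, flow now 14.
No augmenting path remains; maximum flow = 14.
By max-flow min-cut, the minimum cut capacity equals the max flow.
In the residual graph, reachable from Plant: {Plant, A, B, C}.
Min-cut edges: A→D (2), B→E (7), C→City (5); capacity 2 + 7 + 5 = 14.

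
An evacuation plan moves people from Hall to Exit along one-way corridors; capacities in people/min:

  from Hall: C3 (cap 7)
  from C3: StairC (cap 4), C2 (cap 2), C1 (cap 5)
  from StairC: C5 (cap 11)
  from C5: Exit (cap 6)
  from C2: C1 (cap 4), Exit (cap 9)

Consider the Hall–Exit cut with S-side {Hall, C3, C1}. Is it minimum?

Given cut capacity: 4 + 2 = 6.
Augment Hall→C3→C2→Exit: bottleneck 2, flow now 2.
Augment Hall→C3→StairC→C5→Exit: bottleneck 4, flow now 6.
No augmenting path remains; maximum flow = 6.
Cut capacity 6 equals the max flow, so it is a minimum cut.

Yes — it is a minimum cut (capacity 6).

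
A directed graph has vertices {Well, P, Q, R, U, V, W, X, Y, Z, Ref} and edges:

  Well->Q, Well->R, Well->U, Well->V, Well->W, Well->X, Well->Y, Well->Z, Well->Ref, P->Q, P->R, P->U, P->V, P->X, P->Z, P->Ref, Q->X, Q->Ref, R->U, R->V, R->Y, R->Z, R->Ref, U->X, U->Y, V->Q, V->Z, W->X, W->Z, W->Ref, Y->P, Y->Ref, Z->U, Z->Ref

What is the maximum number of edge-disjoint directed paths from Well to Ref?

Assign every edge capacity 1; by Menger, the answer equals the max flow.
Path Well→Ref (+1); total 1.
Path Well→Q→Ref (+1); total 2.
Path Well→R→Ref (+1); total 3.
Path Well→W→Ref (+1); total 4.
Path Well→Y→Ref (+1); total 5.
Path Well→Z→Ref (+1); total 6.
Path Well→U→Y→P→Ref (+1); total 7.
No residual Well→Ref path; max flow = 7.
Certifying cut of size 7: {Q→Ref, U→Y, Well→R, Well→Ref, Well→W, Well→Y, Z→Ref}.

7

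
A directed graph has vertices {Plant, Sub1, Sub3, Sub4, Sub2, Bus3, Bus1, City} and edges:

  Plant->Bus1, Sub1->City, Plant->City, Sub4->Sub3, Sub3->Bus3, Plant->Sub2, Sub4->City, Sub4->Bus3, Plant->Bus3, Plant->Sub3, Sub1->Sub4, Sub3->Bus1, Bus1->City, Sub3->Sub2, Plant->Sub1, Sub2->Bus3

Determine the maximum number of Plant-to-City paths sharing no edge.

3

Assign every edge capacity 1; by Menger, the answer equals the max flow.
Path Plant→City (+1); total 1.
Path Plant→Sub1→City (+1); total 2.
Path Plant→Bus1→City (+1); total 3.
No residual Plant→City path; max flow = 3.
Certifying cut of size 3: {Bus1→City, Plant→City, Plant→Sub1}.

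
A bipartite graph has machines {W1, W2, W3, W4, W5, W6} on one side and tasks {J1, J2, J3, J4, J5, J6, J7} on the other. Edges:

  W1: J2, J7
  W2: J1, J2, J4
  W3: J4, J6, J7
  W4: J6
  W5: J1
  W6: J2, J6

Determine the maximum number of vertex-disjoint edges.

Unit-capacity flow: source→left, listed edges, right→sink; max matching = max flow.
Augmenting path W1→J2 (+1); matched 1.
Augmenting path W2→J1 (+1); matched 2.
Augmenting path W3→J4 (+1); matched 3.
Augmenting path W4→J6 (+1); matched 4.
Augmenting path W6→J2→W1→J7 (+1); matched 5.
No augmenting path remains; maximum matching = 5.
König certificate: {J1, J2, J4, J6, J7} is a vertex cover of size 5 (every listed pair touches it), so no matching can be larger.

5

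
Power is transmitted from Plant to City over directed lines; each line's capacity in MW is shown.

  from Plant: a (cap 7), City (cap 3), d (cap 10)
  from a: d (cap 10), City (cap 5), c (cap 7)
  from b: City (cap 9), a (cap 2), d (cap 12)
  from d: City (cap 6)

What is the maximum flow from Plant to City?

14

Augment Plant→City: bottleneck 3, flow now 3.
Augment Plant→a→City: bottleneck 5, flow now 8.
Augment Plant→d→City: bottleneck 6, flow now 14.
No augmenting path remains; maximum flow = 14.
In the residual graph, reachable from Plant: {Plant, a, c, d}.
Min-cut edges: Plant→City (3), a→City (5), d→City (6); capacity 3 + 5 + 6 = 14.
This cut is saturated, so no flow can exceed 14.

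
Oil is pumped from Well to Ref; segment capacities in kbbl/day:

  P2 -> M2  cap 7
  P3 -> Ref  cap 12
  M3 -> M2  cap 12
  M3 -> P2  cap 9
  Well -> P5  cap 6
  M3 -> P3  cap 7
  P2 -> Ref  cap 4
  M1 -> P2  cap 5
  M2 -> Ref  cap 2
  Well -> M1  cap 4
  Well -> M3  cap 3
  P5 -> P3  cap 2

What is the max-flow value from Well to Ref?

Augment Well→P5→P3→Ref: bottleneck 2, flow now 2.
Augment Well→M3→P2→Ref: bottleneck 3, flow now 5.
Augment Well→M1→P2→Ref: bottleneck 1, flow now 6.
Augment Well→M1→P2→M2→Ref: bottleneck 2, flow now 8.
Augment Well→M1→P2→M3→P3→Ref: bottleneck 1, flow now 9. (uses reverse residual edge)
No augmenting path remains; maximum flow = 9.
In the residual graph, reachable from Well: {Well, P5}.
Min-cut edges: Well→M3 (3), Well→M1 (4), P5→P3 (2); capacity 3 + 4 + 2 = 9.
This cut is saturated, so no flow can exceed 9.

9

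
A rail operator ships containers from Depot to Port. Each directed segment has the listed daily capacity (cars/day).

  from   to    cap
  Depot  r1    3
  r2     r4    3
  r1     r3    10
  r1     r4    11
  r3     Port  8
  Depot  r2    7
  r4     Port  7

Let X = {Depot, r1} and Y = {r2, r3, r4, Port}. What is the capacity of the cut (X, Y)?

28

Edges leaving {Depot, r1}: Depot→r2 (7), r1→r3 (10), r1→r4 (11).
Cut capacity = 7 + 10 + 11 = 28.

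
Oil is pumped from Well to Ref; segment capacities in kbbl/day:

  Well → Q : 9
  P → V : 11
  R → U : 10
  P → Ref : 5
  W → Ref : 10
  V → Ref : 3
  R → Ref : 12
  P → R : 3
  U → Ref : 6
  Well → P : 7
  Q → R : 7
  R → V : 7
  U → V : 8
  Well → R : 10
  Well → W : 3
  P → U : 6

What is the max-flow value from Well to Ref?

Augment Well→P→Ref: bottleneck 5, flow now 5.
Augment Well→R→Ref: bottleneck 10, flow now 15.
Augment Well→W→Ref: bottleneck 3, flow now 18.
Augment Well→P→R→Ref: bottleneck 2, flow now 20.
Augment Well→Q→R→U→Ref: bottleneck 6, flow now 26.
Augment Well→Q→R→V→Ref: bottleneck 1, flow now 27.
No augmenting path remains; maximum flow = 27.
In the residual graph, reachable from Well: {Well, Q}.
Min-cut edges: Well→P (7), Well→R (10), Well→W (3), Q→R (7); capacity 7 + 10 + 3 + 7 = 27.
This cut is saturated, so no flow can exceed 27.

27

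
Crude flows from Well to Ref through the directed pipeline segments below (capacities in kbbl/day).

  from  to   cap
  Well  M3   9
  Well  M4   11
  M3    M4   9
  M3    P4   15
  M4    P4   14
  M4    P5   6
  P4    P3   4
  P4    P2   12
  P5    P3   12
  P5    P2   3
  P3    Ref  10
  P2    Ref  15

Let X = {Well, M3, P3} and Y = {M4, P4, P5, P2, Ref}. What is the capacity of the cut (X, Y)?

45

Edges leaving {Well, M3, P3}: Well→M4 (11), M3→M4 (9), M3→P4 (15), P3→Ref (10).
Cut capacity = 11 + 9 + 15 + 10 = 45.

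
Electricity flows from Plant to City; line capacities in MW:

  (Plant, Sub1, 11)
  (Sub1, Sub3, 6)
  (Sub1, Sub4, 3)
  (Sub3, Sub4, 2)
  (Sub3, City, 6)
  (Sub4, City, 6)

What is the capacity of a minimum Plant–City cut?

9

Augment Plant→Sub1→Sub3→City: bottleneck 6, flow now 6.
Augment Plant→Sub1→Sub4→City: bottleneck 3, flow now 9.
No augmenting path remains; maximum flow = 9.
By max-flow min-cut, the minimum cut capacity equals the max flow.
In the residual graph, reachable from Plant: {Plant, Sub1}.
Min-cut edges: Sub1→Sub3 (6), Sub1→Sub4 (3); capacity 6 + 3 = 9.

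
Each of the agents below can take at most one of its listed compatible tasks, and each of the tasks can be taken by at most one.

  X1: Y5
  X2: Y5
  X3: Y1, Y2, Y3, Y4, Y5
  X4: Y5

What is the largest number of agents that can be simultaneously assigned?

Unit-capacity flow: source→left, listed edges, right→sink; max matching = max flow.
Augmenting path X1→Y5 (+1); matched 1.
Augmenting path X3→Y1 (+1); matched 2.
No augmenting path remains; maximum matching = 2.
König certificate: {X3, Y5} is a vertex cover of size 2 (every listed pair touches it), so no matching can be larger.

2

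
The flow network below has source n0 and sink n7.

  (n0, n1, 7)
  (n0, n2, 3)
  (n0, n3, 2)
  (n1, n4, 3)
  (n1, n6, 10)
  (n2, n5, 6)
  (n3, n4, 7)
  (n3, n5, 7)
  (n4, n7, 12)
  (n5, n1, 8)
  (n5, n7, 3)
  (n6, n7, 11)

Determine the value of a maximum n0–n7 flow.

Augment n0→n1→n4→n7: bottleneck 3, flow now 3.
Augment n0→n1→n6→n7: bottleneck 4, flow now 7.
Augment n0→n2→n5→n7: bottleneck 3, flow now 10.
Augment n0→n3→n4→n7: bottleneck 2, flow now 12.
No augmenting path remains; maximum flow = 12.
In the residual graph, reachable from n0: {n0}.
Min-cut edges: n0→n1 (7), n0→n2 (3), n0→n3 (2); capacity 7 + 3 + 2 = 12.
This cut is saturated, so no flow can exceed 12.

12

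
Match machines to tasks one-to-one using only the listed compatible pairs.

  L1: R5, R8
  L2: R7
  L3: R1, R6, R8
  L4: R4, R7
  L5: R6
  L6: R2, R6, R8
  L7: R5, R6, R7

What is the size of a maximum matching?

7

Unit-capacity flow: source→left, listed edges, right→sink; max matching = max flow.
Augmenting path L1→R5 (+1); matched 1.
Augmenting path L2→R7 (+1); matched 2.
Augmenting path L3→R1 (+1); matched 3.
Augmenting path L4→R4 (+1); matched 4.
Augmenting path L5→R6 (+1); matched 5.
Augmenting path L6→R2 (+1); matched 6.
Augmenting path L7→R5→L1→R8 (+1); matched 7.
No augmenting path remains; maximum matching = 7.
König certificate: {L1, L2, L3, L4, L5, L6, L7} is a vertex cover of size 7 (every listed pair touches it), so no matching can be larger.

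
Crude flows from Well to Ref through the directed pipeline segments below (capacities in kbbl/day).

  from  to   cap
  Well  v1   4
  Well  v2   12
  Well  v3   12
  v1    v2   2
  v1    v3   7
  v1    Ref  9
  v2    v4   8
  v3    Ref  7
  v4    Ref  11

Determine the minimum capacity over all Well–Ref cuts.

Augment Well→v1→Ref: bottleneck 4, flow now 4.
Augment Well→v3→Ref: bottleneck 7, flow now 11.
Augment Well→v2→v4→Ref: bottleneck 8, flow now 19.
No augmenting path remains; maximum flow = 19.
By max-flow min-cut, the minimum cut capacity equals the max flow.
In the residual graph, reachable from Well: {Well, v2, v3}.
Min-cut edges: Well→v1 (4), v2→v4 (8), v3→Ref (7); capacity 4 + 8 + 7 = 19.

19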